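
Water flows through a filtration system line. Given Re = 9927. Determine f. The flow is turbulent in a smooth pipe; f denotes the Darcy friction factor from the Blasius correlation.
Formula: f = \frac{0.316}{Re^{0.25}}
f = 0.316/9927^0.25 = 0.03166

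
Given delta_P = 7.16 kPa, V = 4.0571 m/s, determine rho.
Formula: V = \sqrt{\frac{2 \Delta P}{\rho}}
Substituting knowns: 4.0571 = √(2·(7.16·1000)/rho)
Solving for rho: rho = 2·(7.16·1000)/4.0571² = 870 kg/m³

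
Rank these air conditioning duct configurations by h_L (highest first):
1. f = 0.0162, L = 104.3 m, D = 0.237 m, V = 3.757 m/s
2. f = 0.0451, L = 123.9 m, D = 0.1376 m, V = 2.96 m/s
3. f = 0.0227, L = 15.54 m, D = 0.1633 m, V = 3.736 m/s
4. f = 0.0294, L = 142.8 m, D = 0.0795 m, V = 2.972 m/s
Case 1: h_L = 5.129 m
Case 2: h_L = 18.13 m
Case 3: h_L = 1.537 m
Case 4: h_L = 23.77 m
Ranking (highest first): 4, 2, 1, 3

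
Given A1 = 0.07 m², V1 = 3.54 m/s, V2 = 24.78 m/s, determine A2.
Formula: V_2 = \frac{A_1 V_1}{A_2}
Substituting knowns: 24.78 = 0.07·3.54/A2
Solving for A2: A2 = 0.07·3.54/24.78 = 0.01 m²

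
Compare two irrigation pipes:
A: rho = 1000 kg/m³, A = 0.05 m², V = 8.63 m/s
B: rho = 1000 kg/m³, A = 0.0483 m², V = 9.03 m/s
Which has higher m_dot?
m_dot(A) = 431.5 kg/s, m_dot(B) = 436.1 kg/s. Answer: B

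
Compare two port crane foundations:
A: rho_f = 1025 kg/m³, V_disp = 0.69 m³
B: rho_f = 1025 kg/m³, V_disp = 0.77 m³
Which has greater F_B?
F_B(A) = 6938 N, F_B(B) = 7743 N. Answer: B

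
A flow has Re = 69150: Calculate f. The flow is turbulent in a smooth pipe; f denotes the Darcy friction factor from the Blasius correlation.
Formula: f = \frac{0.316}{Re^{0.25}}
f = 0.316/69150^0.25 = 0.01949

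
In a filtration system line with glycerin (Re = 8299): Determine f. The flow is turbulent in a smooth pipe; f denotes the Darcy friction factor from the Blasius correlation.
Formula: f = \frac{0.316}{Re^{0.25}}
f = 0.316/8299^0.25 = 0.03311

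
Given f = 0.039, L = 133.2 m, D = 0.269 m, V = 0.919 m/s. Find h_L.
Formula: h_L = f \frac{L}{D} \frac{V^2}{2g}
h_L = 0.039·(133.2/0.269)·0.919²/(2·9.81) = 0.8313 m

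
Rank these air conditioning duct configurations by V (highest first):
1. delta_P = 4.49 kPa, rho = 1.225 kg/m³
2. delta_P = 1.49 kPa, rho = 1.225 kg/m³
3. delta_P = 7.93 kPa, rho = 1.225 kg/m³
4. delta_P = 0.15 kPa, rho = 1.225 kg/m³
Case 1: V = 85.62 m/s
Case 2: V = 49.32 m/s
Case 3: V = 113.8 m/s
Case 4: V = 15.65 m/s
Ranking (highest first): 3, 1, 2, 4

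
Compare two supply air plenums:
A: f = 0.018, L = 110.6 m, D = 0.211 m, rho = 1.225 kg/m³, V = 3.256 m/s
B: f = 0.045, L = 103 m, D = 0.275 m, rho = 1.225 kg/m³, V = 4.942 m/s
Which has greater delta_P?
delta_P(A) = 0.06127 kPa, delta_P(B) = 0.2521 kPa. Answer: B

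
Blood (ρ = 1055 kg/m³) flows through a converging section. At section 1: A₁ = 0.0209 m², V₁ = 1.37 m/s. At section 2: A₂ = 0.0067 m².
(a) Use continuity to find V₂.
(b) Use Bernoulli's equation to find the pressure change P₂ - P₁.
(a) Continuity: A₁V₁=A₂V₂ -> V₂=A₁V₁/A₂=0.0209*1.37/0.0067=4.27 m/s
(b) Bernoulli: P₂-P₁=0.5*rho*(V₁^2-V₂^2)/1000=0.5*1055*(1.37^2-4.27^2)/1000=-8.628 kPa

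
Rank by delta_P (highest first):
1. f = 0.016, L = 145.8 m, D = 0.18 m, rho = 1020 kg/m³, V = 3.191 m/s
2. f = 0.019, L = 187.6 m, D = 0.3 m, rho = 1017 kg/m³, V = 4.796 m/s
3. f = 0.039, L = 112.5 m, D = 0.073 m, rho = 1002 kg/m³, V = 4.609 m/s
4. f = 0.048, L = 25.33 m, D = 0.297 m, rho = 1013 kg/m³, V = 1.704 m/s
Case 1: delta_P = 67.3 kPa
Case 2: delta_P = 139 kPa
Case 3: delta_P = 639.7 kPa
Case 4: delta_P = 6.021 kPa
Ranking (highest first): 3, 2, 1, 4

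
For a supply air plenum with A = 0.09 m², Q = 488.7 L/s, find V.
Formula: Q = A V
Substituting knowns: 488.7 = 0.09·V·1000
Solving for V: V = (488.7/1000)/0.09 = 5.43 m/s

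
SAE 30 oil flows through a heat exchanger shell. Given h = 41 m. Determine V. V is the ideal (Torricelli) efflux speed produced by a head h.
Formula: V = \sqrt{2 g h}
V = √(2·9.81·41) = 28.36 m/s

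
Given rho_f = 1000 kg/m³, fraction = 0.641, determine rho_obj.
Formula: f_{sub} = \frac{\rho_{obj}}{\rho_f}
Substituting knowns: 0.641 = rho_obj/1000
Solving for rho_obj: rho_obj = 0.641·1000 = 641 kg/m³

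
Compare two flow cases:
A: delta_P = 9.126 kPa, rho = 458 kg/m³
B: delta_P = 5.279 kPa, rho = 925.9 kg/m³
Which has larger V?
V(A) = 6.313 m/s, V(B) = 3.377 m/s. Answer: A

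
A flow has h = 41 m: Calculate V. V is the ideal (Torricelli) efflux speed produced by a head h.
Formula: V = \sqrt{2 g h}
V = √(2·9.81·41) = 28.36 m/s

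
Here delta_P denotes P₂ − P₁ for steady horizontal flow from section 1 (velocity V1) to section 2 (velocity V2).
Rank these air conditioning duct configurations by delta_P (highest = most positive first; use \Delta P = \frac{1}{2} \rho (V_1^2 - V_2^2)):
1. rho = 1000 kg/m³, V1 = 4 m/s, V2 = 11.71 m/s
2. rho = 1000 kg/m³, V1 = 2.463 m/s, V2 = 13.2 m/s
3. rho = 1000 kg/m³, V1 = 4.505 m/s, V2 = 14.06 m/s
Case 1: delta_P = -60.56 kPa
Case 2: delta_P = -84.09 kPa
Case 3: delta_P = -88.69 kPa
Ranking (highest first): 1, 2, 3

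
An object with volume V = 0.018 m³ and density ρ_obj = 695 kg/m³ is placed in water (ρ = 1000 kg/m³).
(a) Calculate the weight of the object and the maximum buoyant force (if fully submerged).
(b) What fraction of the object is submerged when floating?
(a) W=rho_obj*g*V=695*9.81*0.018=122.7 N; F_B(max)=rho*g*V=1000*9.81*0.018=176.6 N
(b) Floating fraction=rho_obj/rho=695/1000=0.695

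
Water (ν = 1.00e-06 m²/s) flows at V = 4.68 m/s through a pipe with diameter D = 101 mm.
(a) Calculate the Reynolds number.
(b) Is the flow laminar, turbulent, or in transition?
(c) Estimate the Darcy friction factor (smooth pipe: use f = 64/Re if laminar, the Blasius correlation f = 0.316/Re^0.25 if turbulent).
(a) Re = V·D/ν = 4.68·0.101/1.00e-06 = 472680
(b) Flow regime: turbulent (Re > 4000)
(c) Friction factor: f = 0.316/Re^0.25 = 0.316/472680^0.25 = 0.01205 (Blasius is strictly valid for Re ≲ 1e5; used here as the smooth-pipe estimate the problem specifies)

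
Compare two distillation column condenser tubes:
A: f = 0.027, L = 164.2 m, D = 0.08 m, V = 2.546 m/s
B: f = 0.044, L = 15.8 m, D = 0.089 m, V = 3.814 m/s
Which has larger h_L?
h_L(A) = 18.31 m, h_L(B) = 5.791 m. Answer: A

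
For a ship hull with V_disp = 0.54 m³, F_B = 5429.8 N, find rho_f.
Formula: F_B = \rho_f g V_{disp}
Substituting knowns: 5429.8 = rho_f·9.81·0.54
Solving for rho_f: rho_f = 5429.8/(9.81·0.54) = 1025 kg/m³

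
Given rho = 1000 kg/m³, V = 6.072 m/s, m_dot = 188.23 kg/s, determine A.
Formula: \dot{m} = \rho A V
Substituting knowns: 188.23 = 1000·A·6.072
Solving for A: A = 188.23/(1000·6.072) = 0.031 m²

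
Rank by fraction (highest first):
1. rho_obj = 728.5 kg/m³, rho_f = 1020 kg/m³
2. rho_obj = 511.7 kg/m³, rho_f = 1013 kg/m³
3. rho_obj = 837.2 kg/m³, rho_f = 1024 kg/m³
Case 1: fraction = 0.7142
Case 2: fraction = 0.5051
Case 3: fraction = 0.8176
Ranking (highest first): 3, 1, 2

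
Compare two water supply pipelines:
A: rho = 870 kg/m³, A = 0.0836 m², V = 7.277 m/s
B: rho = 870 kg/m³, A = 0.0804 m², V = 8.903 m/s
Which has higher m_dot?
m_dot(A) = 529.3 kg/s, m_dot(B) = 622.7 kg/s. Answer: B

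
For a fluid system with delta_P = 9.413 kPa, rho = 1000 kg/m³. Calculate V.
Formula: V = \sqrt{\frac{2 \Delta P}{\rho}}
V = √(2·(9.413·1000)/1000) = 4.339 m/s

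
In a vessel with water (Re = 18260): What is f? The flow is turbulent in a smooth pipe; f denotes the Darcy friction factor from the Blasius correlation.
Formula: f = \frac{0.316}{Re^{0.25}}
f = 0.316/18260^0.25 = 0.02718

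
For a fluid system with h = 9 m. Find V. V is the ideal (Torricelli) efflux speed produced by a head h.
Formula: V = \sqrt{2 g h}
V = √(2·9.81·9) = 13.29 m/s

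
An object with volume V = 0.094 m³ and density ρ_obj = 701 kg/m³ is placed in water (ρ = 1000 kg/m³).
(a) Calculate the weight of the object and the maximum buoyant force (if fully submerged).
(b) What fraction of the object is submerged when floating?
(a) W=rho_obj*g*V=701*9.81*0.094=646.4 N; F_B(max)=rho*g*V=1000*9.81*0.094=922.1 N
(b) Floating fraction=rho_obj/rho=701/1000=0.701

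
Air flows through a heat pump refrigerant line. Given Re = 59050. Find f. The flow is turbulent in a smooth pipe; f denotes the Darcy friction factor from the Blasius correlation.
Formula: f = \frac{0.316}{Re^{0.25}}
f = 0.316/59050^0.25 = 0.02027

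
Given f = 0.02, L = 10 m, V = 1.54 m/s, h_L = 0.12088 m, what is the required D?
Formula: h_L = f \frac{L}{D} \frac{V^2}{2g}
Substituting knowns: 0.12088 = 0.02·(10/D)·1.54²/(2·9.81)
Solving for D: D = 0.02·10·1.54²/(2·9.81·0.12088) = 0.2 m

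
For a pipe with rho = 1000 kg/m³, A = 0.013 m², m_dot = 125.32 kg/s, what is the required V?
Formula: \dot{m} = \rho A V
Substituting knowns: 125.32 = 1000·0.013·V
Solving for V: V = 125.32/(1000·0.013) = 9.64 m/s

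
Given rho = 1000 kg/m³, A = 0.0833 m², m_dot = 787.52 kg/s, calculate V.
Formula: \dot{m} = \rho A V
Substituting knowns: 787.52 = 1000·0.0833·V
Solving for V: V = 787.52/(1000·0.0833) = 9.454 m/s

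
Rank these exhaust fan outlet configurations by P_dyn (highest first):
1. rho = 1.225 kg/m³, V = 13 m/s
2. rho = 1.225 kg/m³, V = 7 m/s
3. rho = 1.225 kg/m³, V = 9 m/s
Case 1: P_dyn = 0.1035 kPa
Case 2: P_dyn = 0.03001 kPa
Case 3: P_dyn = 0.04961 kPa
Ranking (highest first): 1, 3, 2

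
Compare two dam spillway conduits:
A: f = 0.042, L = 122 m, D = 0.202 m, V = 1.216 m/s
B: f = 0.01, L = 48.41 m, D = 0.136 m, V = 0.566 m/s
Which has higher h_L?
h_L(A) = 1.912 m, h_L(B) = 0.05812 m. Answer: A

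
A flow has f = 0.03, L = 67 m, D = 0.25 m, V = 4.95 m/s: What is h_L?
Formula: h_L = f \frac{L}{D} \frac{V^2}{2g}
h_L = 0.03·(67/0.25)·4.95²/(2·9.81) = 10.04 m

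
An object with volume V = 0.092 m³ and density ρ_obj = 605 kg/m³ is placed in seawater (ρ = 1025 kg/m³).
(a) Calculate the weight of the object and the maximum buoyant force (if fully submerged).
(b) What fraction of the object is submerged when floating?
(a) W=rho_obj*g*V=605*9.81*0.092=546.0 N; F_B(max)=rho*g*V=1025*9.81*0.092=925.1 N
(b) Floating fraction=rho_obj/rho=605/1025=0.590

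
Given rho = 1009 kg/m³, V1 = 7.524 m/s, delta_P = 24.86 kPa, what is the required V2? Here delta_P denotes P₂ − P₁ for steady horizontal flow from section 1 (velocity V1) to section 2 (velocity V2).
Formula: \Delta P = \frac{1}{2} \rho (V_1^2 - V_2^2)
Substituting knowns: 24.86 = 0.5·1009·(7.524² − V2²)/1000
Solving for V2: V2 = √(7.524² − 2·(24.86·1000)/1009) = 2.708 m/s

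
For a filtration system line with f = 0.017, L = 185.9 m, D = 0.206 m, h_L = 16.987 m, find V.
Formula: h_L = f \frac{L}{D} \frac{V^2}{2g}
Substituting knowns: 16.987 = 0.017·(185.9/0.206)·V²/(2·9.81)
Solving for V: V = √(16.987·2·9.81/(0.017·(185.9/0.206))) = 4.661 m/s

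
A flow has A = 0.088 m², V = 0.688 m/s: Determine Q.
Formula: Q = A V
Q = 0.088·0.688·1000 = 60.54 L/s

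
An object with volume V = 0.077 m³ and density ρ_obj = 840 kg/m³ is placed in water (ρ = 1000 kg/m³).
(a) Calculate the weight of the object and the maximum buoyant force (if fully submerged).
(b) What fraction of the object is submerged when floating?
(a) W=rho_obj*g*V=840*9.81*0.077=634.5 N; F_B(max)=rho*g*V=1000*9.81*0.077=755.4 N
(b) Floating fraction=rho_obj/rho=840/1000=0.840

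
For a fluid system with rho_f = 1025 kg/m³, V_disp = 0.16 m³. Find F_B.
Formula: F_B = \rho_f g V_{disp}
F_B = 1025·9.81·0.16 = 1609 N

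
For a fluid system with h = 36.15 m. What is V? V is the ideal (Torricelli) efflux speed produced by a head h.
Formula: V = \sqrt{2 g h}
V = √(2·9.81·36.15) = 26.63 m/s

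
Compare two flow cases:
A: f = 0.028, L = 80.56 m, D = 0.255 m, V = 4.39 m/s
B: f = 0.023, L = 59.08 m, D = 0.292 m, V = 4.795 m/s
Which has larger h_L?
h_L(A) = 8.689 m, h_L(B) = 5.453 m. Answer: A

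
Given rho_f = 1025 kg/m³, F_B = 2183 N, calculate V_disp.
Formula: F_B = \rho_f g V_{disp}
Substituting knowns: 2183 = 1025·9.81·V_disp
Solving for V_disp: V_disp = 2183/(1025·9.81) = 0.2171 m³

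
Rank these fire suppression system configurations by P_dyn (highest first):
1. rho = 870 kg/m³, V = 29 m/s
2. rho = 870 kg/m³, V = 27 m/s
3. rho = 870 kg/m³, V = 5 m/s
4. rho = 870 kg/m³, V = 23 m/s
Case 1: P_dyn = 365.8 kPa
Case 2: P_dyn = 317.1 kPa
Case 3: P_dyn = 10.88 kPa
Case 4: P_dyn = 230.1 kPa
Ranking (highest first): 1, 2, 4, 3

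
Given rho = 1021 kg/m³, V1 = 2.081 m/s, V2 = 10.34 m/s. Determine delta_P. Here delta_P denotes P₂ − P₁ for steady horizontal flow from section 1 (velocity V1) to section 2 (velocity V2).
Formula: \Delta P = \frac{1}{2} \rho (V_1^2 - V_2^2)
delta_P = 0.5·1021·(2.081² − 10.34²)/1000 = -52.37 kPa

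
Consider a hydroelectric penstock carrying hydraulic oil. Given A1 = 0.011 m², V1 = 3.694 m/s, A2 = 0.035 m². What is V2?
Formula: V_2 = \frac{A_1 V_1}{A_2}
V2 = 0.011·3.694/0.035 = 1.161 m/s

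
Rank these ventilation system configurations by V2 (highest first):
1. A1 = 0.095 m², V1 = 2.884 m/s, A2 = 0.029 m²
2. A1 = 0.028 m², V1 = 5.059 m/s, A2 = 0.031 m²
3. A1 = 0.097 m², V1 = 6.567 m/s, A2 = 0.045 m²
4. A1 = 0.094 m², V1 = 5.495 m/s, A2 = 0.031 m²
Case 1: V2 = 9.448 m/s
Case 2: V2 = 4.569 m/s
Case 3: V2 = 14.16 m/s
Case 4: V2 = 16.66 m/s
Ranking (highest first): 4, 3, 1, 2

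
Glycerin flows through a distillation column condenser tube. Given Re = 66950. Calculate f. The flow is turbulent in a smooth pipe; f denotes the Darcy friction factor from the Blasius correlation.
Formula: f = \frac{0.316}{Re^{0.25}}
f = 0.316/66950^0.25 = 0.01964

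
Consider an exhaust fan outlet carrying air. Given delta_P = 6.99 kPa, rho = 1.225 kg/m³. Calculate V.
Formula: V = \sqrt{\frac{2 \Delta P}{\rho}}
V = √(2·(6.99·1000)/1.225) = 106.8 m/s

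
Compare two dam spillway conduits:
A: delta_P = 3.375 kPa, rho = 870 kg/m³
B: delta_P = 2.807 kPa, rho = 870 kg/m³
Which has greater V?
V(A) = 2.785 m/s, V(B) = 2.54 m/s. Answer: A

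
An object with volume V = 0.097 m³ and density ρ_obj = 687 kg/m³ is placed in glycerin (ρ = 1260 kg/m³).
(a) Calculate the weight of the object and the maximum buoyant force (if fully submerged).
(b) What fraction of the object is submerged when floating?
(a) W=rho_obj*g*V=687*9.81*0.097=653.7 N; F_B(max)=rho*g*V=1260*9.81*0.097=1199.0 N
(b) Floating fraction=rho_obj/rho=687/1260=0.545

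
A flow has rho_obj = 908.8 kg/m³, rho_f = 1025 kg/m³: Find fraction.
Formula: f_{sub} = \frac{\rho_{obj}}{\rho_f}
fraction = 908.8/1025 = 0.8866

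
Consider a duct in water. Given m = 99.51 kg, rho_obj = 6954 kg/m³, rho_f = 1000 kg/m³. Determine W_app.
Formula: W_{app} = mg\left(1 - \frac{\rho_f}{\rho_{obj}}\right)
W_app = 99.51·9.81·(1 − 1000/6954) = 835.8 N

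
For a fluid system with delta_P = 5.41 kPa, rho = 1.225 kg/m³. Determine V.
Formula: V = \sqrt{\frac{2 \Delta P}{\rho}}
V = √(2·(5.41·1000)/1.225) = 93.98 m/s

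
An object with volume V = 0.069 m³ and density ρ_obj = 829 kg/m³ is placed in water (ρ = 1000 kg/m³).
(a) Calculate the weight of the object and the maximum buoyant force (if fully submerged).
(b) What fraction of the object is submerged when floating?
(a) W=rho_obj*g*V=829*9.81*0.069=561.1 N; F_B(max)=rho*g*V=1000*9.81*0.069=676.9 N
(b) Floating fraction=rho_obj/rho=829/1000=0.829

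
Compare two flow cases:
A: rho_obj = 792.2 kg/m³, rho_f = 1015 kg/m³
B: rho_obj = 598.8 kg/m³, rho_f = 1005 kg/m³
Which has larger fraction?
fraction(A) = 0.7805, fraction(B) = 0.5958. Answer: A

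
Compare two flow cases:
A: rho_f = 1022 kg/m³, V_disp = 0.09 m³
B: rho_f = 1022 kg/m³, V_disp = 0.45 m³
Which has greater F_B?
F_B(A) = 902.3 N, F_B(B) = 4512 N. Answer: B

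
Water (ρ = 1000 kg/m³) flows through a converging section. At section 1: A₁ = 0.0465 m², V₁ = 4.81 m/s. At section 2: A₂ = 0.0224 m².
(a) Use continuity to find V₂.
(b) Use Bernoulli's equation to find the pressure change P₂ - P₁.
(a) Continuity: A₁V₁=A₂V₂ -> V₂=A₁V₁/A₂=0.0465*4.81/0.0224=9.99 m/s
(b) Bernoulli: P₂-P₁=0.5*rho*(V₁^2-V₂^2)/1000=0.5*1000*(4.81^2-9.99^2)/1000=-38.33 kPa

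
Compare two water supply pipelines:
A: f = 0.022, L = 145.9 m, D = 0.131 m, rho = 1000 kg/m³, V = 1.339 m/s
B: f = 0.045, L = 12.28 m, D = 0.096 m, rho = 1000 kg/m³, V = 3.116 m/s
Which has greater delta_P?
delta_P(A) = 21.97 kPa, delta_P(B) = 27.95 kPa. Answer: B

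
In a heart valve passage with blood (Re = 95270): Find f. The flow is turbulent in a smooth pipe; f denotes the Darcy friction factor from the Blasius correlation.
Formula: f = \frac{0.316}{Re^{0.25}}
f = 0.316/95270^0.25 = 0.01799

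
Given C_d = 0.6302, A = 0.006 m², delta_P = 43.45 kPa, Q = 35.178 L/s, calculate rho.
Formula: Q = C_d A \sqrt{\frac{2 \Delta P}{\rho}}
Substituting knowns: 35.178 = 0.6302·0.006·√(2·(43.45·1000)/rho)·1000
Solving for rho: rho = 2·(43.45·1000)/((35.178/1000)/(0.6302·0.006))² = 1004 kg/m³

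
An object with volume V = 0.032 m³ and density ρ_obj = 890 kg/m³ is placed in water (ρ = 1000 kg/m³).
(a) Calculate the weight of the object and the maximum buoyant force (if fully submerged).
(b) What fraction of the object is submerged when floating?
(a) W=rho_obj*g*V=890*9.81*0.032=279.4 N; F_B(max)=rho*g*V=1000*9.81*0.032=313.9 N
(b) Floating fraction=rho_obj/rho=890/1000=0.890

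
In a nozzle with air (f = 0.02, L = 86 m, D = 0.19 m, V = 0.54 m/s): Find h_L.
Formula: h_L = f \frac{L}{D} \frac{V^2}{2g}
h_L = 0.02·(86/0.19)·0.54²/(2·9.81) = 0.1345 m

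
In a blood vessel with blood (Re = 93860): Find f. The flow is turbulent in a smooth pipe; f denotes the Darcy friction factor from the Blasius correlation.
Formula: f = \frac{0.316}{Re^{0.25}}
f = 0.316/93860^0.25 = 0.01805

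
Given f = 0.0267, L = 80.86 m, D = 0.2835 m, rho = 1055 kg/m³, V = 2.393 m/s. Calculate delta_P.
Formula: \Delta P = f \frac{L}{D} \frac{\rho V^2}{2}
delta_P = 0.0267·(80.86/0.2835)·0.5·1055·2.393²/1000 = 23 kPa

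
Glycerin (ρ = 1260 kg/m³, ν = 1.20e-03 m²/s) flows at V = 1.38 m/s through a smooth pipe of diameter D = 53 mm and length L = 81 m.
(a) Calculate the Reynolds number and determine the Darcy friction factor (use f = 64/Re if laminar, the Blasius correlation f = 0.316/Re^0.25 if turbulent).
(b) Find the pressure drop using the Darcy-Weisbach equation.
(a) Re = V·D/ν = 1.38·0.053/1.20e-03 = 60.95 → laminar (Re < 2300); f = 64/Re = 64/60.95 = 1.05
(b) Darcy-Weisbach: ΔP = f·(L/D)·½ρV²/1000 = 1.05·(81/0.053)·½·1260·1.38²/1000 = 1925 kPa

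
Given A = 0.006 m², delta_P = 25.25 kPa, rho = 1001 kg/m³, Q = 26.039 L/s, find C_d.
Formula: Q = C_d A \sqrt{\frac{2 \Delta P}{\rho}}
Substituting knowns: 26.039 = C_d·0.006·√(2·(25.25·1000)/1001)·1000
Solving for C_d: C_d = (26.039/1000)/(0.006·√(2·(25.25·1000)/1001)) = 0.611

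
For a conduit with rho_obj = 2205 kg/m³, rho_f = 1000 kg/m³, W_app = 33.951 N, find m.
Formula: W_{app} = mg\left(1 - \frac{\rho_f}{\rho_{obj}}\right)
Substituting knowns: 33.951 = m·9.81·(1 − 1000/2205)
Solving for m: m = 33.951/(9.81·(1 − 1000/2205)) = 6.333 kg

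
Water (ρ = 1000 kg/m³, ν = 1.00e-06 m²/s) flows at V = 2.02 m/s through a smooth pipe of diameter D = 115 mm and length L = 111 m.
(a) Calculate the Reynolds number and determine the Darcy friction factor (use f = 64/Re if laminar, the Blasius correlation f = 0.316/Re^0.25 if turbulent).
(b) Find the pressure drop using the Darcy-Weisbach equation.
(a) Re = V·D/ν = 2.02·0.115/1.00e-06 = 232300 → turbulent (Re > 4000); f = 0.316/Re^0.25 = 0.316/232300^0.25 = 0.014394 (Blasius is strictly valid for Re ≲ 1e5; used here as the smooth-pipe estimate the problem specifies)
(b) Darcy-Weisbach: ΔP = f·(L/D)·½ρV²/1000 = 0.014394·(111/0.115)·½·1000·2.02²/1000 = 28.35 kPa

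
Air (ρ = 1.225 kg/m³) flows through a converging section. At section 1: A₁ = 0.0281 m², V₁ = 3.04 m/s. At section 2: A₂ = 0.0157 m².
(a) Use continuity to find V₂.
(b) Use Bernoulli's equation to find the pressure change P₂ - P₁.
(a) Continuity: A₁V₁=A₂V₂ -> V₂=A₁V₁/A₂=0.0281*3.04/0.0157=5.44 m/s
(b) Bernoulli: P₂-P₁=0.5*rho*(V₁^2-V₂^2)/1000=0.5*1.225*(3.04^2-5.44^2)/1000=-0.01247 kPa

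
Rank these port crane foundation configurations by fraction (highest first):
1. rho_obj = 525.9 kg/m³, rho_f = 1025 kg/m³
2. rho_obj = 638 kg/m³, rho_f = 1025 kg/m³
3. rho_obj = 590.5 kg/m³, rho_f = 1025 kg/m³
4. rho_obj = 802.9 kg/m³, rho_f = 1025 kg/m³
Case 1: fraction = 0.5131
Case 2: fraction = 0.6224
Case 3: fraction = 0.5761
Case 4: fraction = 0.7833
Ranking (highest first): 4, 2, 3, 1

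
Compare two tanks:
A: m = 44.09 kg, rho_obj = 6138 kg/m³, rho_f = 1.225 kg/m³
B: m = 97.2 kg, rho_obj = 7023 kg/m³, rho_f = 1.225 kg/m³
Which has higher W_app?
W_app(A) = 432.4 N, W_app(B) = 953.4 N. Answer: B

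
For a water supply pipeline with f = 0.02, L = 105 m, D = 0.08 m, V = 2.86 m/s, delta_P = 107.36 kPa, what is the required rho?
Formula: \Delta P = f \frac{L}{D} \frac{\rho V^2}{2}
Substituting knowns: 107.36 = 0.02·(105/0.08)·0.5·rho·2.86²/1000
Solving for rho: rho = (107.36·1000)/(0.02·(105/0.08)·0.5·2.86²) = 1000 kg/m³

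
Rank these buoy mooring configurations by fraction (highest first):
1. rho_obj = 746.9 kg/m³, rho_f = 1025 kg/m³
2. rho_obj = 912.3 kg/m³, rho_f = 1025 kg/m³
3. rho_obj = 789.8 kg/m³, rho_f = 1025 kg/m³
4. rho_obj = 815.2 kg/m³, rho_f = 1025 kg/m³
Case 1: fraction = 0.7287
Case 2: fraction = 0.89
Case 3: fraction = 0.7705
Case 4: fraction = 0.7953
Ranking (highest first): 2, 4, 3, 1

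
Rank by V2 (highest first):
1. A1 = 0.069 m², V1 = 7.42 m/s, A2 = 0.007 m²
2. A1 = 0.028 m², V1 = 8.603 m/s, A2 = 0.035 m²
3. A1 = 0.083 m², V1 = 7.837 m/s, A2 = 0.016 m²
Case 1: V2 = 73.14 m/s
Case 2: V2 = 6.882 m/s
Case 3: V2 = 40.65 m/s
Ranking (highest first): 1, 3, 2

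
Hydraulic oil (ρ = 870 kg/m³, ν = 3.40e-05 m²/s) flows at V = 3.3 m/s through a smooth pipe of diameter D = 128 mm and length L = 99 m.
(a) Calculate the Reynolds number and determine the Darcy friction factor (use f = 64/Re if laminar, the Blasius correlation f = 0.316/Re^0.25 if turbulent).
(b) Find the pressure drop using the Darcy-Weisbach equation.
(a) Re = V·D/ν = 3.3·0.128/3.40e-05 = 12424 → turbulent (Re > 4000); f = 0.316/Re^0.25 = 0.316/12424^0.25 = 0.029931
(b) Darcy-Weisbach: ΔP = f·(L/D)·½ρV²/1000 = 0.029931·(99/0.128)·½·870·3.3²/1000 = 109.7 kPa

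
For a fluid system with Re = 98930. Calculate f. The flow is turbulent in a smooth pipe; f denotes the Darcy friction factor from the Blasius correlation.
Formula: f = \frac{0.316}{Re^{0.25}}
f = 0.316/98930^0.25 = 0.01782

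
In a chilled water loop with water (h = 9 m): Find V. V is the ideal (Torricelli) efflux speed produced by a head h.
Formula: V = \sqrt{2 g h}
V = √(2·9.81·9) = 13.29 m/s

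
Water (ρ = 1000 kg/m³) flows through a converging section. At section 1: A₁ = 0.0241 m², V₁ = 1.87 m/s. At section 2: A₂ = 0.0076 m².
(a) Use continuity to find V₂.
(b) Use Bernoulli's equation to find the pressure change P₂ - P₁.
(a) Continuity: A₁V₁=A₂V₂ -> V₂=A₁V₁/A₂=0.0241*1.87/0.0076=5.93 m/s
(b) Bernoulli: P₂-P₁=0.5*rho*(V₁^2-V₂^2)/1000=0.5*1000*(1.87^2-5.93^2)/1000=-15.83 kPa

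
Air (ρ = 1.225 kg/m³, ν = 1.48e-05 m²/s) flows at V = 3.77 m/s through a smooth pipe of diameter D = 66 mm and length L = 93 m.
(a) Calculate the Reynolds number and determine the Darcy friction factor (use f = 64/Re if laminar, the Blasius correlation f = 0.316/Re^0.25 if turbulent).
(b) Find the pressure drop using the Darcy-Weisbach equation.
(a) Re = V·D/ν = 3.77·0.066/1.48e-05 = 16812 → turbulent (Re > 4000); f = 0.316/Re^0.25 = 0.316/16812^0.25 = 0.027751
(b) Darcy-Weisbach: ΔP = f·(L/D)·½ρV²/1000 = 0.027751·(93/0.066)·½·1.225·3.77²/1000 = 0.3404 kPa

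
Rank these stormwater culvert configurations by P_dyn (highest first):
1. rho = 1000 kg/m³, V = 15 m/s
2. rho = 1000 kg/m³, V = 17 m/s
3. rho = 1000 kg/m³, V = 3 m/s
Case 1: P_dyn = 112.5 kPa
Case 2: P_dyn = 144.5 kPa
Case 3: P_dyn = 4.5 kPa
Ranking (highest first): 2, 1, 3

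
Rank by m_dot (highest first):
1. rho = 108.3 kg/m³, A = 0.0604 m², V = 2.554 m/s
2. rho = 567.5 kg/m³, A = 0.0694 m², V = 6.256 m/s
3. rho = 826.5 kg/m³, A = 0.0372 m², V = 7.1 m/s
Case 1: m_dot = 16.71 kg/s
Case 2: m_dot = 246.4 kg/s
Case 3: m_dot = 218.3 kg/s
Ranking (highest first): 2, 3, 1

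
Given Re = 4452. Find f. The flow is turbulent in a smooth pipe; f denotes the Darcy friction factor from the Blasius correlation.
Formula: f = \frac{0.316}{Re^{0.25}}
f = 0.316/4452^0.25 = 0.03869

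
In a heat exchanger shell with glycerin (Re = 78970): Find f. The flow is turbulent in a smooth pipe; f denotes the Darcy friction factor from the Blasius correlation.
Formula: f = \frac{0.316}{Re^{0.25}}
f = 0.316/78970^0.25 = 0.01885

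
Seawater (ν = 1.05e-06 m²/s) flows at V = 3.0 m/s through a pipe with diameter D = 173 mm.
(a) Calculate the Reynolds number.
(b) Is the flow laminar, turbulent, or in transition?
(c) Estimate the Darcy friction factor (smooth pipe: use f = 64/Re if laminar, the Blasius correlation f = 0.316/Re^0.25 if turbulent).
(a) Re = V·D/ν = 3.0·0.173/1.05e-06 = 494290
(b) Flow regime: turbulent (Re > 4000)
(c) Friction factor: f = 0.316/Re^0.25 = 0.316/494290^0.25 = 0.01192 (Blasius is strictly valid for Re ≲ 1e5; used here as the smooth-pipe estimate the problem specifies)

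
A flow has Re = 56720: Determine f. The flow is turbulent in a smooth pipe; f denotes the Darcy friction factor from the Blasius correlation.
Formula: f = \frac{0.316}{Re^{0.25}}
f = 0.316/56720^0.25 = 0.02048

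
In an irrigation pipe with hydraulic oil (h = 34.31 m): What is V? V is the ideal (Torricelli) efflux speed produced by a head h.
Formula: V = \sqrt{2 g h}
V = √(2·9.81·34.31) = 25.95 m/s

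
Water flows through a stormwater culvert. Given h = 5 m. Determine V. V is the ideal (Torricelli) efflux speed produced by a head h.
Formula: V = \sqrt{2 g h}
V = √(2·9.81·5) = 9.905 m/s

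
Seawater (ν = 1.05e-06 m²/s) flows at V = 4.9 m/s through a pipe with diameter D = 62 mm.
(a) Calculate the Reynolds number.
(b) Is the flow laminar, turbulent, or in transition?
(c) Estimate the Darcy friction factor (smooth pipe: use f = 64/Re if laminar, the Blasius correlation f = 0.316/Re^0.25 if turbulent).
(a) Re = V·D/ν = 4.9·0.062/1.05e-06 = 289330
(b) Flow regime: turbulent (Re > 4000)
(c) Friction factor: f = 0.316/Re^0.25 = 0.316/289330^0.25 = 0.01363 (Blasius is strictly valid for Re ≲ 1e5; used here as the smooth-pipe estimate the problem specifies)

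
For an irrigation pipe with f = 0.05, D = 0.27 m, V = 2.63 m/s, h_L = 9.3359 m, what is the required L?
Formula: h_L = f \frac{L}{D} \frac{V^2}{2g}
Substituting knowns: 9.3359 = 0.05·(L/0.27)·2.63²/(2·9.81)
Solving for L: L = 9.3359·2·9.81·0.27/(0.05·2.63²) = 143 m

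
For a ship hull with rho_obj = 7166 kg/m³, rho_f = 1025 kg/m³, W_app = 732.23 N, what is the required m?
Formula: W_{app} = mg\left(1 - \frac{\rho_f}{\rho_{obj}}\right)
Substituting knowns: 732.23 = m·9.81·(1 − 1025/7166)
Solving for m: m = 732.23/(9.81·(1 − 1025/7166)) = 87.1 kg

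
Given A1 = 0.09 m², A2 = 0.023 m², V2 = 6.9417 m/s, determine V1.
Formula: V_2 = \frac{A_1 V_1}{A_2}
Substituting knowns: 6.9417 = 0.09·V1/0.023
Solving for V1: V1 = 6.9417·0.023/0.09 = 1.774 m/s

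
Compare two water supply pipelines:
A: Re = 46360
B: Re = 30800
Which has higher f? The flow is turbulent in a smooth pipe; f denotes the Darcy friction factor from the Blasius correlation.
f(A) = 0.02154, f(B) = 0.02385. Answer: B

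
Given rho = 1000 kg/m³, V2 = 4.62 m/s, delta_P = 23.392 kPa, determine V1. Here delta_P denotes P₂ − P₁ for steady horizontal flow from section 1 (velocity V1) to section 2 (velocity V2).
Formula: \Delta P = \frac{1}{2} \rho (V_1^2 - V_2^2)
Substituting knowns: 23.392 = 0.5·1000·(V1² − 4.62²)/1000
Solving for V1: V1 = √(4.62² + 2·(23.392·1000)/1000) = 8.254 m/s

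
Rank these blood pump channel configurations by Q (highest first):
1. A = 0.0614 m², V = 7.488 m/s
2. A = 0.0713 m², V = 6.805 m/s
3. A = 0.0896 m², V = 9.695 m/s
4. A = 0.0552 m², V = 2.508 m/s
Case 1: Q = 459.8 L/s
Case 2: Q = 485.2 L/s
Case 3: Q = 868.7 L/s
Case 4: Q = 138.4 L/s
Ranking (highest first): 3, 2, 1, 4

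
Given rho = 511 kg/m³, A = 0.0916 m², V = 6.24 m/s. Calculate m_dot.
Formula: \dot{m} = \rho A V
m_dot = 511·0.0916·6.24 = 292.1 kg/s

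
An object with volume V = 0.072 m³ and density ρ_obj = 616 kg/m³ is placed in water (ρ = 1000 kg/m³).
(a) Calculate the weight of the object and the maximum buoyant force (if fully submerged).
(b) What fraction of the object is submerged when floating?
(a) W=rho_obj*g*V=616*9.81*0.072=435.1 N; F_B(max)=rho*g*V=1000*9.81*0.072=706.3 N
(b) Floating fraction=rho_obj/rho=616/1000=0.616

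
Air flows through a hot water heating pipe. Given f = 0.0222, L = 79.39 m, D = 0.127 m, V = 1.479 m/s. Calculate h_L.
Formula: h_L = f \frac{L}{D} \frac{V^2}{2g}
h_L = 0.0222·(79.39/0.127)·1.479²/(2·9.81) = 1.547 m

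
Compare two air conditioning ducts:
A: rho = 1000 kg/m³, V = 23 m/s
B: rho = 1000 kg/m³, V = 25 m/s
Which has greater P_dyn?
P_dyn(A) = 264.5 kPa, P_dyn(B) = 312.5 kPa. Answer: B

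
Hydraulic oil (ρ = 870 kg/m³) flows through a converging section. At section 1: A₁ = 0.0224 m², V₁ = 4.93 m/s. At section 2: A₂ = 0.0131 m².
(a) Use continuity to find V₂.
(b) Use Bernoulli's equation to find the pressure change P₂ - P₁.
(a) Continuity: A₁V₁=A₂V₂ -> V₂=A₁V₁/A₂=0.0224*4.93/0.0131=8.43 m/s
(b) Bernoulli: P₂-P₁=0.5*rho*(V₁^2-V₂^2)/1000=0.5*870*(4.93^2-8.43^2)/1000=-20.34 kPa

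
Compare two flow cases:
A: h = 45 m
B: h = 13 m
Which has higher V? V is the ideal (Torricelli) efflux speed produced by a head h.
V(A) = 29.71 m/s, V(B) = 15.97 m/s. Answer: A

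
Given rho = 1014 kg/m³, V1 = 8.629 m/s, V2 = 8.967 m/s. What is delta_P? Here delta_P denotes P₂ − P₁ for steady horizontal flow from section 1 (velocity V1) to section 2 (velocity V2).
Formula: \Delta P = \frac{1}{2} \rho (V_1^2 - V_2^2)
delta_P = 0.5·1014·(8.629² − 8.967²)/1000 = -3.015 kPa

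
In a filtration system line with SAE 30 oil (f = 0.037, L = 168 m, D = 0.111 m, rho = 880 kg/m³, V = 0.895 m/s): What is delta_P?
Formula: \Delta P = f \frac{L}{D} \frac{\rho V^2}{2}
delta_P = 0.037·(168/0.111)·0.5·880·0.895²/1000 = 19.74 kPa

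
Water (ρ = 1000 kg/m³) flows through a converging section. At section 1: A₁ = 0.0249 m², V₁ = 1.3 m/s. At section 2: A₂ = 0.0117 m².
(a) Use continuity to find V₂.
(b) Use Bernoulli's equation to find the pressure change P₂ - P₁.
(a) Continuity: A₁V₁=A₂V₂ -> V₂=A₁V₁/A₂=0.0249*1.3/0.0117=2.77 m/s
(b) Bernoulli: P₂-P₁=0.5*rho*(V₁^2-V₂^2)/1000=0.5*1000*(1.3^2-2.77^2)/1000=-2.991 kPa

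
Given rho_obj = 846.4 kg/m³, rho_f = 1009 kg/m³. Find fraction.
Formula: f_{sub} = \frac{\rho_{obj}}{\rho_f}
fraction = 846.4/1009 = 0.8389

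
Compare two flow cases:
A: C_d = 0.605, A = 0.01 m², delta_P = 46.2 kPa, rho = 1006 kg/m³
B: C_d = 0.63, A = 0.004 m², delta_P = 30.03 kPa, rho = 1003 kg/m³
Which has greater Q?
Q(A) = 57.98 L/s, Q(B) = 19.5 L/s. Answer: A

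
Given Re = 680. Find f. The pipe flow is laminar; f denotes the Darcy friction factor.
Formula: f = \frac{64}{Re}
f = 64/680 = 0.09412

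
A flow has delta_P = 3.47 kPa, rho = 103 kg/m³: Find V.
Formula: V = \sqrt{\frac{2 \Delta P}{\rho}}
V = √(2·(3.47·1000)/103) = 8.208 m/s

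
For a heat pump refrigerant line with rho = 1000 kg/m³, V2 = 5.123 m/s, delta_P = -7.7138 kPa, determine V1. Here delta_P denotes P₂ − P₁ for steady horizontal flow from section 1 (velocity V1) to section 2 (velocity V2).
Formula: \Delta P = \frac{1}{2} \rho (V_1^2 - V_2^2)
Substituting knowns: -7.7138 = 0.5·1000·(V1² − 5.123²)/1000
Solving for V1: V1 = √(5.123² + 2·(-7.7138·1000)/1000) = 3.289 m/s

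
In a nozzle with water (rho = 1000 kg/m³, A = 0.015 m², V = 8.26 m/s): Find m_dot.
Formula: \dot{m} = \rho A V
m_dot = 1000·0.015·8.26 = 123.9 kg/s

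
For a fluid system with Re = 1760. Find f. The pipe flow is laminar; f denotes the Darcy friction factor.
Formula: f = \frac{64}{Re}
f = 64/1760 = 0.03636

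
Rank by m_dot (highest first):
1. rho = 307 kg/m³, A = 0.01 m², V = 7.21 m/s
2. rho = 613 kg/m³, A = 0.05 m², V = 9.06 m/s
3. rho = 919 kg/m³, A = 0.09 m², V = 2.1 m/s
Case 1: m_dot = 22.13 kg/s
Case 2: m_dot = 277.7 kg/s
Case 3: m_dot = 173.7 kg/s
Ranking (highest first): 2, 3, 1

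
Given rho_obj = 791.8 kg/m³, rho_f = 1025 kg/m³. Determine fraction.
Formula: f_{sub} = \frac{\rho_{obj}}{\rho_f}
fraction = 791.8/1025 = 0.7725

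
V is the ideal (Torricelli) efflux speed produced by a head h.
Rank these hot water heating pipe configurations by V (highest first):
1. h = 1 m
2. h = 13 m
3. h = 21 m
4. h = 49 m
Case 1: V = 4.429 m/s
Case 2: V = 15.97 m/s
Case 3: V = 20.3 m/s
Case 4: V = 31.01 m/s
Ranking (highest first): 4, 3, 2, 1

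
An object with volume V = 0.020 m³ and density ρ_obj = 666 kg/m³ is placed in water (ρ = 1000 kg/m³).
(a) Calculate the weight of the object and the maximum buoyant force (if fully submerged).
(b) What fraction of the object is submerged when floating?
(a) W=rho_obj*g*V=666*9.81*0.020=130.7 N; F_B(max)=rho*g*V=1000*9.81*0.020=196.2 N
(b) Floating fraction=rho_obj/rho=666/1000=0.666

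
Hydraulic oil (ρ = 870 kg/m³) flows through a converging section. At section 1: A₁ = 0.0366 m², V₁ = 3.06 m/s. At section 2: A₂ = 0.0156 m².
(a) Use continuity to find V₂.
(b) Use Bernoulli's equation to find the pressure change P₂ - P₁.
(a) Continuity: A₁V₁=A₂V₂ -> V₂=A₁V₁/A₂=0.0366*3.06/0.0156=7.18 m/s
(b) Bernoulli: P₂-P₁=0.5*rho*(V₁^2-V₂^2)/1000=0.5*870*(3.06^2-7.18^2)/1000=-18.35 kPa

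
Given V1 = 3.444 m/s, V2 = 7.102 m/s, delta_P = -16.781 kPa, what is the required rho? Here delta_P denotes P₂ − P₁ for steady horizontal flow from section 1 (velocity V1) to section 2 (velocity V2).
Formula: \Delta P = \frac{1}{2} \rho (V_1^2 - V_2^2)
Substituting knowns: -16.781 = 0.5·rho·(3.444² − 7.102²)/1000
Solving for rho: rho = 2·(-16.781·1000)/(3.444² − 7.102²) = 870 kg/m³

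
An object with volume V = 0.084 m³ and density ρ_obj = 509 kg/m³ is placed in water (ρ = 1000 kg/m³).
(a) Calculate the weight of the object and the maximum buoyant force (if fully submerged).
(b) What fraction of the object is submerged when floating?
(a) W=rho_obj*g*V=509*9.81*0.084=419.4 N; F_B(max)=rho*g*V=1000*9.81*0.084=824.0 N
(b) Floating fraction=rho_obj/rho=509/1000=0.509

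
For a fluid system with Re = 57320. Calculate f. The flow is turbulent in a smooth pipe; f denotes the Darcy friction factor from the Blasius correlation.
Formula: f = \frac{0.316}{Re^{0.25}}
f = 0.316/57320^0.25 = 0.02042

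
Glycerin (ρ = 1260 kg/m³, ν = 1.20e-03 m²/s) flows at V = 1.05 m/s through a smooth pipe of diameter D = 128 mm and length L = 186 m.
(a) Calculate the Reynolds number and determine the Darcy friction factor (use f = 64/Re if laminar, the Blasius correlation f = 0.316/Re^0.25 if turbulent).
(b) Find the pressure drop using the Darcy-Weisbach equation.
(a) Re = V·D/ν = 1.05·0.128/1.20e-03 = 112 → laminar (Re < 2300); f = 64/Re = 64/112 = 0.57143
(b) Darcy-Weisbach: ΔP = f·(L/D)·½ρV²/1000 = 0.57143·(186/0.128)·½·1260·1.05²/1000 = 576.7 kPa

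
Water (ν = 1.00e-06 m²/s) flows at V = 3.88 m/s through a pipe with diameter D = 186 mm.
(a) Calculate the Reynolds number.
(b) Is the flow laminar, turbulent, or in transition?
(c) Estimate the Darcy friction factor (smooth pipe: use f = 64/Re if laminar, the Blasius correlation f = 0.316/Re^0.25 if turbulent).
(a) Re = V·D/ν = 3.88·0.186/1.00e-06 = 721680
(b) Flow regime: turbulent (Re > 4000)
(c) Friction factor: f = 0.316/Re^0.25 = 0.316/721680^0.25 = 0.01084 (Blasius is strictly valid for Re ≲ 1e5; used here as the smooth-pipe estimate the problem specifies)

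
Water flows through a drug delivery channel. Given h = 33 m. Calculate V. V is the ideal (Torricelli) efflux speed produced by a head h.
Formula: V = \sqrt{2 g h}
V = √(2·9.81·33) = 25.45 m/s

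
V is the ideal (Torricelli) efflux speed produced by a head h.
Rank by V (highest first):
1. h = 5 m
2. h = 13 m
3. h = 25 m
Case 1: V = 9.905 m/s
Case 2: V = 15.97 m/s
Case 3: V = 22.15 m/s
Ranking (highest first): 3, 2, 1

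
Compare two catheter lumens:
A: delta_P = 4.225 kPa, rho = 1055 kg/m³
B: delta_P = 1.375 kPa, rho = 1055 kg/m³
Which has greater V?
V(A) = 2.83 m/s, V(B) = 1.615 m/s. Answer: A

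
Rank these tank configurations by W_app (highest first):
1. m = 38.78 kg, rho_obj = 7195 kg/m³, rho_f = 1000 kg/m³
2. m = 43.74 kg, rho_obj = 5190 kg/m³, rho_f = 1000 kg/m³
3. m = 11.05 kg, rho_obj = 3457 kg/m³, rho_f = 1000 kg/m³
Case 1: W_app = 327.6 N
Case 2: W_app = 346.4 N
Case 3: W_app = 77.04 N
Ranking (highest first): 2, 1, 3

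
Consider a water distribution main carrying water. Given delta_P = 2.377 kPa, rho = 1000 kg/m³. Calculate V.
Formula: V = \sqrt{\frac{2 \Delta P}{\rho}}
V = √(2·(2.377·1000)/1000) = 2.18 m/s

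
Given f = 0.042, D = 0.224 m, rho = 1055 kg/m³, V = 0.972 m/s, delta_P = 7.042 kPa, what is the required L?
Formula: \Delta P = f \frac{L}{D} \frac{\rho V^2}{2}
Substituting knowns: 7.042 = 0.042·(L/0.224)·0.5·1055·0.972²/1000
Solving for L: L = (7.042·1000)·0.224/(0.042·0.5·1055·0.972²) = 75.36 m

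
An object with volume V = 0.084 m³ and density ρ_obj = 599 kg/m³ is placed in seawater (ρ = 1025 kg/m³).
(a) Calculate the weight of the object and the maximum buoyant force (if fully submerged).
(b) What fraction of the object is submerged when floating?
(a) W=rho_obj*g*V=599*9.81*0.084=493.6 N; F_B(max)=rho*g*V=1025*9.81*0.084=844.6 N
(b) Floating fraction=rho_obj/rho=599/1025=0.584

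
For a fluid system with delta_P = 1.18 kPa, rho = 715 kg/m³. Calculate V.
Formula: V = \sqrt{\frac{2 \Delta P}{\rho}}
V = √(2·(1.18·1000)/715) = 1.817 m/s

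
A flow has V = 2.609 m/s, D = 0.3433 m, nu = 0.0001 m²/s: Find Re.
Formula: Re = \frac{V D}{\nu}
Re = 2.609·0.3433/0.0001 = 8957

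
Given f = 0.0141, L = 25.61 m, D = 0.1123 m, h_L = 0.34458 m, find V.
Formula: h_L = f \frac{L}{D} \frac{V^2}{2g}
Substituting knowns: 0.34458 = 0.0141·(25.61/0.1123)·V²/(2·9.81)
Solving for V: V = √(0.34458·2·9.81/(0.0141·(25.61/0.1123))) = 1.45 m/s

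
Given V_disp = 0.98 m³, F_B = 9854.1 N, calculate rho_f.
Formula: F_B = \rho_f g V_{disp}
Substituting knowns: 9854.1 = rho_f·9.81·0.98
Solving for rho_f: rho_f = 9854.1/(9.81·0.98) = 1025 kg/m³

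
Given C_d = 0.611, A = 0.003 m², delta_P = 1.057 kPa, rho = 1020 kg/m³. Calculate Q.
Formula: Q = C_d A \sqrt{\frac{2 \Delta P}{\rho}}
Q = 0.611·0.003·√(2·(1.057·1000)/1020)·1000 = 2.639 L/s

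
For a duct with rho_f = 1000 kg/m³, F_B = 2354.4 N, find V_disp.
Formula: F_B = \rho_f g V_{disp}
Substituting knowns: 2354.4 = 1000·9.81·V_disp
Solving for V_disp: V_disp = 2354.4/(1000·9.81) = 0.24 m³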